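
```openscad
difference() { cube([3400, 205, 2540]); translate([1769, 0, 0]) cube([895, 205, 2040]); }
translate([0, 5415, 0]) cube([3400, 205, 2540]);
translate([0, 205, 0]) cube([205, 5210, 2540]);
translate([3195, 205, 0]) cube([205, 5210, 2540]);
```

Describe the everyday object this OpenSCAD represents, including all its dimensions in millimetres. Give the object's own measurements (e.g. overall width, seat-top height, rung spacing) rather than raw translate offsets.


A single room: four walls, each 2540 mm tall and 205 mm thick, enclosing an outside footprint 3400×5620 mm (x × y), no floor or roof. The front and back walls (−y and +y sides) run the full x-width; the side walls fit between their inner faces. A door opening 895 mm wide and 2040 mm tall is cut through the front wall from the floor up, its −x edge 1769 mm from the wall's −x end.


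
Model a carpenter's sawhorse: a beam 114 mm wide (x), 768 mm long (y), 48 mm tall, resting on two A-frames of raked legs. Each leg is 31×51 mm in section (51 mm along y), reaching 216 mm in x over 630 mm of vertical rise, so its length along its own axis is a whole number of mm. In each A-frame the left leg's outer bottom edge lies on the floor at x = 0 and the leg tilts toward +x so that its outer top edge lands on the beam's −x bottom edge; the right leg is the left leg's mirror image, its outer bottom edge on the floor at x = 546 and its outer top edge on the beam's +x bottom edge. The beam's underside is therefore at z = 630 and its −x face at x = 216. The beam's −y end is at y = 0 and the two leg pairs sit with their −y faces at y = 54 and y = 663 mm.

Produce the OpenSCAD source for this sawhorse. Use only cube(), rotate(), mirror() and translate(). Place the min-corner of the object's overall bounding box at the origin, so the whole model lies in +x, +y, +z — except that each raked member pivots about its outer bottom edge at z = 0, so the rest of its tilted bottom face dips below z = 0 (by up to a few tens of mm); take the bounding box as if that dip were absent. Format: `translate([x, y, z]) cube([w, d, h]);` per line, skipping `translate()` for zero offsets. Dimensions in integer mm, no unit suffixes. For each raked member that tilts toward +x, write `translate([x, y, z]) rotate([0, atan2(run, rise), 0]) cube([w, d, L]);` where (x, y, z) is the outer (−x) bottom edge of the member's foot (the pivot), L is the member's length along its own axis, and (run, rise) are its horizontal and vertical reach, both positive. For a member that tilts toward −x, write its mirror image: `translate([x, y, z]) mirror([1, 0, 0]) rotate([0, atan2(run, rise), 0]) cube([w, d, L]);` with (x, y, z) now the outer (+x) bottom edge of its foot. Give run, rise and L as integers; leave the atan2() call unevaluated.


translate([216, 0, 630]) cube([114, 768, 48]);
translate([0, 54, 0]) rotate([0, atan2(216, 630), 0]) cube([31, 51, 666]);
translate([546, 54, 0]) mirror([1, 0, 0]) rotate([0, atan2(216, 630), 0]) cube([31, 51, 666]);
translate([0, 663, 0]) rotate([0, atan2(216, 630), 0]) cube([31, 51, 666]);
translate([546, 663, 0]) mirror([1, 0, 0]) rotate([0, atan2(216, 630), 0]) cube([31, 51, 666]);


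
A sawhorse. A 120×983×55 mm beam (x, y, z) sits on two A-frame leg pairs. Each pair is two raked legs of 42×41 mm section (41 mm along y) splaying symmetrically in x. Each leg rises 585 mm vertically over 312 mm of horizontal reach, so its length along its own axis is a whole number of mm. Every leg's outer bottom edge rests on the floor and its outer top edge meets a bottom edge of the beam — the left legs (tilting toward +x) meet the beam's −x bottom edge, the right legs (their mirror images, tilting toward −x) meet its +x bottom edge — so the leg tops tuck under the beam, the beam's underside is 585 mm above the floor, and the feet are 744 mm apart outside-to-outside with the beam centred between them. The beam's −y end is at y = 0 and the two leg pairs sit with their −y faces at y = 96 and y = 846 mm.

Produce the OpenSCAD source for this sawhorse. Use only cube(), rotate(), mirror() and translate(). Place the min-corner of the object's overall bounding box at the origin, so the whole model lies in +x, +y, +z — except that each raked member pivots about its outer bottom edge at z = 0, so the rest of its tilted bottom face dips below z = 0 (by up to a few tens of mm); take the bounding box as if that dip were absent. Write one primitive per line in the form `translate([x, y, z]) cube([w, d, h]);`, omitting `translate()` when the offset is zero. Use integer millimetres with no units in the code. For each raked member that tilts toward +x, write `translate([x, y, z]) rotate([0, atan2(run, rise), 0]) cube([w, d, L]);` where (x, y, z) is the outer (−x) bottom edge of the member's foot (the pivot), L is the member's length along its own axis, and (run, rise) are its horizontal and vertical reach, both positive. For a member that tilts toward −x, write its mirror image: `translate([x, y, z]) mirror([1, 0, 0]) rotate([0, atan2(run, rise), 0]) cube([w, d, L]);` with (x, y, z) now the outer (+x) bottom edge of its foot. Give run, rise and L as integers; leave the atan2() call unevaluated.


translate([312, 0, 585]) cube([120, 983, 55]);
translate([0, 96, 0]) rotate([0, atan2(312, 585), 0]) cube([42, 41, 663]);
translate([744, 96, 0]) mirror([1, 0, 0]) rotate([0, atan2(312, 585), 0]) cube([42, 41, 663]);
translate([0, 846, 0]) rotate([0, atan2(312, 585), 0]) cube([42, 41, 663]);
translate([744, 846, 0]) mirror([1, 0, 0]) rotate([0, atan2(312, 585), 0]) cube([42, 41, 663]);


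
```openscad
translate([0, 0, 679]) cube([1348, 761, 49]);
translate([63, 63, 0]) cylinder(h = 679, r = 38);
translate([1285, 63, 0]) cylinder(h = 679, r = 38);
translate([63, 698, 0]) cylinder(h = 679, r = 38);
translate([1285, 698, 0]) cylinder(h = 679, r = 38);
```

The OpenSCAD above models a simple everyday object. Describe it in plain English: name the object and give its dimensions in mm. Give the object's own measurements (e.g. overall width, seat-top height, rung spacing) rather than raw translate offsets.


A rectangular dining table. The top is 1348×761×49 mm with its upper surface at z = 728 mm. It stands on four round legs of 76 mm diameter, each leg's bounding box inset 25 mm from the nearest pair of top edges, running from the floor to the underside of the top.


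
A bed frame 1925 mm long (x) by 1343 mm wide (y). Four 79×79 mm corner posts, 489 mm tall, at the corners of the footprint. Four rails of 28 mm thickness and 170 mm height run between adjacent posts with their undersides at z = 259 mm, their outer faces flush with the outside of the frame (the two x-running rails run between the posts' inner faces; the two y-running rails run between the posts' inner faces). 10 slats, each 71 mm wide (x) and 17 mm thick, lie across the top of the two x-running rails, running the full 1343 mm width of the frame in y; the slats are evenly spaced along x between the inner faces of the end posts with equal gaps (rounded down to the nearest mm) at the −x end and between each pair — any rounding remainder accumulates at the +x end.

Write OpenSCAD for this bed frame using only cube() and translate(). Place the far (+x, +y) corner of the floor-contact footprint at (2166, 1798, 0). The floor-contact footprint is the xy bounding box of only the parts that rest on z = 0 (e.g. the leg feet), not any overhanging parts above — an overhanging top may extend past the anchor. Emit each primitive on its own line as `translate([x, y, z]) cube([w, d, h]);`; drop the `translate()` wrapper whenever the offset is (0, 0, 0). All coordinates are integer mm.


translate([241, 455, 0]) cube([79, 79, 489]);
translate([241, 1719, 0]) cube([79, 79, 489]);
translate([2087, 455, 0]) cube([79, 79, 489]);
translate([2087, 1719, 0]) cube([79, 79, 489]);
translate([320, 455, 259]) cube([1767, 28, 170]);
translate([320, 1770, 259]) cube([1767, 28, 170]);
translate([241, 534, 259]) cube([28, 1185, 170]);
translate([2138, 534, 259]) cube([28, 1185, 170]);
translate([416, 455, 429]) cube([71, 1343, 17]);
translate([583, 455, 429]) cube([71, 1343, 17]);
translate([750, 455, 429]) cube([71, 1343, 17]);
translate([917, 455, 429]) cube([71, 1343, 17]);
translate([1084, 455, 429]) cube([71, 1343, 17]);
translate([1251, 455, 429]) cube([71, 1343, 17]);
translate([1418, 455, 429]) cube([71, 1343, 17]);
translate([1585, 455, 429]) cube([71, 1343, 17]);
translate([1752, 455, 429]) cube([71, 1343, 17]);
translate([1919, 455, 429]) cube([71, 1343, 17]);


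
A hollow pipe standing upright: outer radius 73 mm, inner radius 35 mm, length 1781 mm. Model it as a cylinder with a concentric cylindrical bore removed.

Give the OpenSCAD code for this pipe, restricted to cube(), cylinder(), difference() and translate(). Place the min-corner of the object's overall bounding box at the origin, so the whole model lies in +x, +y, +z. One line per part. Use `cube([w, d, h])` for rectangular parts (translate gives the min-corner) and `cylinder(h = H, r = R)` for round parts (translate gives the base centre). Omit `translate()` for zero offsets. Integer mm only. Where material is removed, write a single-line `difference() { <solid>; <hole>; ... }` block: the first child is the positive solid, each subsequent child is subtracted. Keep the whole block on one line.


difference() { translate([73, 73, 0]) cylinder(h = 1781, r = 73); translate([73, 73, 0]) cylinder(h = 1781, r = 35); }


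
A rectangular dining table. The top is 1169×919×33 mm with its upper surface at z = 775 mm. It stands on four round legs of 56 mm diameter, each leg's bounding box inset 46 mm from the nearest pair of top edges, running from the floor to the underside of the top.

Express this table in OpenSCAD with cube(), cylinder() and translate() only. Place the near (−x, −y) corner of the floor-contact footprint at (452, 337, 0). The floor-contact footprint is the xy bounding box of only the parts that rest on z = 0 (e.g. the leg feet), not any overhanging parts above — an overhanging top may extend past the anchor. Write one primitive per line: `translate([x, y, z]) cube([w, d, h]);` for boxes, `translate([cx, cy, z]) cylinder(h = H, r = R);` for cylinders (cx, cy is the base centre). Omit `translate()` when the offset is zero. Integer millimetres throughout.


// leg_h = 775 - 33 = 742
translate([406, 291, 742]) cube([1169, 919, 33]);
translate([480, 365, 0]) cylinder(h = 742, r = 28);
translate([1501, 365, 0]) cylinder(h = 742, r = 28);
translate([480, 1136, 0]) cylinder(h = 742, r = 28);
translate([1501, 1136, 0]) cylinder(h = 742, r = 28);


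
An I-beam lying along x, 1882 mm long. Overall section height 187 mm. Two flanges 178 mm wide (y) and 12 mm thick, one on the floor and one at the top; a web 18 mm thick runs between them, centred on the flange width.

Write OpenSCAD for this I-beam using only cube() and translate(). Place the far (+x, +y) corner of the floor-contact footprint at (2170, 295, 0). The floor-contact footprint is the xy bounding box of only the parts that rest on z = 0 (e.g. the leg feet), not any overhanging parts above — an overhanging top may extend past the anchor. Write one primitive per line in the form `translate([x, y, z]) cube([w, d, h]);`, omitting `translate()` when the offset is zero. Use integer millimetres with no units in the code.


translate([288, 117, 0]) cube([1882, 178, 12]);
translate([288, 197, 12]) cube([1882, 18, 163]);
translate([288, 117, 175]) cube([1882, 178, 12]);


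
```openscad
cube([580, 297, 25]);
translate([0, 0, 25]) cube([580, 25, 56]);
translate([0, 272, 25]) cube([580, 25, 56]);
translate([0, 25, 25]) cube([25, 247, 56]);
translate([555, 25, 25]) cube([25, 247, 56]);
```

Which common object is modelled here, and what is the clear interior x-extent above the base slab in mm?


An open box. The internal width is 530 mm.

A 580×297 base slab with four walls standing on it — an open box. The base is 580 mm wide and the walls are 25 mm thick, so the internal width is 580 − 2 × 25 = 530 mm.


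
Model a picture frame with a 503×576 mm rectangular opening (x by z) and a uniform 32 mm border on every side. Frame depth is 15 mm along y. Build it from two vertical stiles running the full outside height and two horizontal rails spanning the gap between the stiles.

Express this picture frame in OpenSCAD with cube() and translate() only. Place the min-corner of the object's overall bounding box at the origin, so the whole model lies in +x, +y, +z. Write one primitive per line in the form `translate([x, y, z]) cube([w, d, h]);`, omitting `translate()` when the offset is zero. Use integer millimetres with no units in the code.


cube([32, 15, 640]);
translate([535, 0, 0]) cube([32, 15, 640]);
translate([32, 0, 0]) cube([503, 15, 32]);
translate([32, 0, 608]) cube([503, 15, 32]);


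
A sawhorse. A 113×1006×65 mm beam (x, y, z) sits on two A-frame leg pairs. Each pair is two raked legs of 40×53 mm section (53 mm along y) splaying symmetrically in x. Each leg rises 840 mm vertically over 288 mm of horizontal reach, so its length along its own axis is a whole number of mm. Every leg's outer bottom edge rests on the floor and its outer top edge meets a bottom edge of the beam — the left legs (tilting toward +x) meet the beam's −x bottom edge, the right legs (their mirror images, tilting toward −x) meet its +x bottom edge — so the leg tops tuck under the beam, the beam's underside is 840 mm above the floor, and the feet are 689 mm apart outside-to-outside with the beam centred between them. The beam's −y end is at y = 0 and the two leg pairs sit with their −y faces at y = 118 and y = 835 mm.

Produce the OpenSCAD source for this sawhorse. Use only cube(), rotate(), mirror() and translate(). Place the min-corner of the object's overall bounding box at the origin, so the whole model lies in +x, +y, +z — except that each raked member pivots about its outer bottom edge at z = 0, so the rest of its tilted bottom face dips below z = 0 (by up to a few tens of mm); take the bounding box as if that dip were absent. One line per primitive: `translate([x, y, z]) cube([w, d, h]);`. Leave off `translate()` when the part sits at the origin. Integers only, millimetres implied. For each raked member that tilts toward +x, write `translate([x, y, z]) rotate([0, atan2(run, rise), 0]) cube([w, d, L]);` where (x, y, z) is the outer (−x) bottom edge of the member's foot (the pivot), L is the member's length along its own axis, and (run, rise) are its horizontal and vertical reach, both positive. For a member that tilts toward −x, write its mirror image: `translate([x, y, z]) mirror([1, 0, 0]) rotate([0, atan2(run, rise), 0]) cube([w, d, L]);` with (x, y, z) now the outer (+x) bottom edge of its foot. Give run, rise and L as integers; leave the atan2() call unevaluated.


translate([288, 0, 840]) cube([113, 1006, 65]);
translate([0, 118, 0]) rotate([0, atan2(288, 840), 0]) cube([40, 53, 888]);
translate([689, 118, 0]) mirror([1, 0, 0]) rotate([0, atan2(288, 840), 0]) cube([40, 53, 888]);
translate([0, 835, 0]) rotate([0, atan2(288, 840), 0]) cube([40, 53, 888]);
translate([689, 835, 0]) mirror([1, 0, 0]) rotate([0, atan2(288, 840), 0]) cube([40, 53, 888]);


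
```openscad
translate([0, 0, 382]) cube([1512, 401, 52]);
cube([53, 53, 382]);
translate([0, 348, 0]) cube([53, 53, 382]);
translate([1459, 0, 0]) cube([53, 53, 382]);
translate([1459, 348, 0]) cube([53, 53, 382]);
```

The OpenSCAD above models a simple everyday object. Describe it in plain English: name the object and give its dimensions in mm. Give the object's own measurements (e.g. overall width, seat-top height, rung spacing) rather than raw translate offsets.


A long wooden bench with a 1512 mm (x) × 401 mm (y) seat, 52 mm thick, its top surface 434 mm above the floor. Four 53 mm square legs at the seat corners, flush with the edges, run from z = 0 to the seat underside.


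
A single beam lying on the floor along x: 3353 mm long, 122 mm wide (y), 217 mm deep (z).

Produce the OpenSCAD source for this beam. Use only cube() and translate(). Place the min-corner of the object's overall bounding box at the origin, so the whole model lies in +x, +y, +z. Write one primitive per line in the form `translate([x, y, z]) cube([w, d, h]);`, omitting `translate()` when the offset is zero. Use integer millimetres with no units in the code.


cube([3353, 122, 217]);


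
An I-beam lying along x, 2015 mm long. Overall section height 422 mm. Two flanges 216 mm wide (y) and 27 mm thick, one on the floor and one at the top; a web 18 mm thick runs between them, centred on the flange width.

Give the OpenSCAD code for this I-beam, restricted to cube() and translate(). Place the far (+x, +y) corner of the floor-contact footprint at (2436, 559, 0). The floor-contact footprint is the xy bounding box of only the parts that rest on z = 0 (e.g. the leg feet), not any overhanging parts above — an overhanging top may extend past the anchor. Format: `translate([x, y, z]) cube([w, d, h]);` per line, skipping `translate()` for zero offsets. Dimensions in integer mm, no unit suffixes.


translate([421, 343, 0]) cube([2015, 216, 27]);
translate([421, 442, 27]) cube([2015, 18, 368]);
translate([421, 343, 395]) cube([2015, 216, 27]);


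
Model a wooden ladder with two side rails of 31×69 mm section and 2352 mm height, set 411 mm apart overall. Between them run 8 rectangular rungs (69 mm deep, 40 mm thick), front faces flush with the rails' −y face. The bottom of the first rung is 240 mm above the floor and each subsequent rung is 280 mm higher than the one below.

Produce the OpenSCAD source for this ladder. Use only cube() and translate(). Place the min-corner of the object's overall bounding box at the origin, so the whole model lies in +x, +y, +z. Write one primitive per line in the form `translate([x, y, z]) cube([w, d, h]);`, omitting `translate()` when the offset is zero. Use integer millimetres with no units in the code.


cube([31, 69, 2352]);
translate([380, 0, 0]) cube([31, 69, 2352]);
translate([31, 0, 240]) cube([349, 69, 40]);
translate([31, 0, 520]) cube([349, 69, 40]);
translate([31, 0, 800]) cube([349, 69, 40]);
translate([31, 0, 1080]) cube([349, 69, 40]);
translate([31, 0, 1360]) cube([349, 69, 40]);
translate([31, 0, 1640]) cube([349, 69, 40]);
translate([31, 0, 1920]) cube([349, 69, 40]);
translate([31, 0, 2200]) cube([349, 69, 40]);


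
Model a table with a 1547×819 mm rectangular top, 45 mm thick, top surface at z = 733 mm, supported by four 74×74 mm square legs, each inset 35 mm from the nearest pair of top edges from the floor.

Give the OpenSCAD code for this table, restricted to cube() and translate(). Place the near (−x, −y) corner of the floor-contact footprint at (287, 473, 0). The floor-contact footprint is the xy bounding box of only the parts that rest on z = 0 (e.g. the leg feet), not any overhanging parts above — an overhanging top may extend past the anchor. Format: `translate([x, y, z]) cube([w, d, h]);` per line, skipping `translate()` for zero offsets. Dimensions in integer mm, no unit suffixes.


translate([252, 438, 688]) cube([1547, 819, 45]);
translate([287, 473, 0]) cube([74, 74, 688]);
translate([1690, 473, 0]) cube([74, 74, 688]);
translate([287, 1148, 0]) cube([74, 74, 688]);
translate([1690, 1148, 0]) cube([74, 74, 688]);


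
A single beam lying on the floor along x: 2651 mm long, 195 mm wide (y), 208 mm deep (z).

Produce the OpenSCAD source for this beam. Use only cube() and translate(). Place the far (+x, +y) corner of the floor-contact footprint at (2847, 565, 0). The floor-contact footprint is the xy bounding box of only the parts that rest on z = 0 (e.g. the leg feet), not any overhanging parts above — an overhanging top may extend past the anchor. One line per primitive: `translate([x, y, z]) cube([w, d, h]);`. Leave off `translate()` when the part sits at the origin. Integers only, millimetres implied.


translate([196, 370, 0]) cube([2651, 195, 208]);


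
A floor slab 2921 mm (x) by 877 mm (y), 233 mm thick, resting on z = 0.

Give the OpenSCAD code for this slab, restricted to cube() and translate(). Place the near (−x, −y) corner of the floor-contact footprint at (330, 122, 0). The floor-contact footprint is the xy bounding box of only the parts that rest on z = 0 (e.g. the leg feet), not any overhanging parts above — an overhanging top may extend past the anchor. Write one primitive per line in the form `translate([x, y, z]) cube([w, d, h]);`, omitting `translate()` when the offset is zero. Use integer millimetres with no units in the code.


translate([330, 122, 0]) cube([2921, 877, 233]);


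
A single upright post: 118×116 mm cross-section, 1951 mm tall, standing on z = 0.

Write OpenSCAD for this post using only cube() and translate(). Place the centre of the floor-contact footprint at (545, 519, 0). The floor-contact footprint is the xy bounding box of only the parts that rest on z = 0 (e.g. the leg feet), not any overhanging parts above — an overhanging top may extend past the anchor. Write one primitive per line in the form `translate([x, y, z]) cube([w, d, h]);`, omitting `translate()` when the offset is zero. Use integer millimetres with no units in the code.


translate([486, 461, 0]) cube([118, 116, 1951]);


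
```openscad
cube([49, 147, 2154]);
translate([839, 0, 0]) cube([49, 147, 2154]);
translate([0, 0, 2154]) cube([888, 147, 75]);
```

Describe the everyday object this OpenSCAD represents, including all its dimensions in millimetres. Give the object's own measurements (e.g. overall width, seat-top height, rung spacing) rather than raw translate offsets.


A door frame. The clear opening is 790 mm wide and 2154 mm high. Two 49 mm wide jambs, 147 mm deep, stand either side of the opening from the floor to the top of the opening. A 75 mm thick head sits across the top of both jambs, spanning the full outside width of the frame.


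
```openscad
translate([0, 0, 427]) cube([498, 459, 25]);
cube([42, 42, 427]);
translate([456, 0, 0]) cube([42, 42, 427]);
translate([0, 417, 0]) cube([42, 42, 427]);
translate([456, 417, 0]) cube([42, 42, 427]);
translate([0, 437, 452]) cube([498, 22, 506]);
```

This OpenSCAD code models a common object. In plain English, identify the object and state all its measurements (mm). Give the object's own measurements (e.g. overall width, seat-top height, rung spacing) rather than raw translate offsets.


A chair. The seat is a 498×459×25 mm slab with its top at z = 452 mm, on four 42×42 mm corner legs (flush with the seat edges, standing on z = 0). A flat backrest 22 mm thick, 506 mm tall, spans the full seat width and rises from the seat top along its +y edge, rear face flush with the rear of the seat.


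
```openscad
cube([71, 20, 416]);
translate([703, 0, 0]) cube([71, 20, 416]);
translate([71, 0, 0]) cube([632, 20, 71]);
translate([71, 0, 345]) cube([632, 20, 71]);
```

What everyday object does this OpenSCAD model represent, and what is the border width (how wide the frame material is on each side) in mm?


A picture frame. The border width is 71 mm.

Four thin pieces enclosing a rectangular opening — a picture frame. The two full-height stiles are 416 mm tall; the top rail sits at z = 345 and is 71 mm tall, so the border above the opening is 416 − 345 = 71 mm, matching the stile x-width.


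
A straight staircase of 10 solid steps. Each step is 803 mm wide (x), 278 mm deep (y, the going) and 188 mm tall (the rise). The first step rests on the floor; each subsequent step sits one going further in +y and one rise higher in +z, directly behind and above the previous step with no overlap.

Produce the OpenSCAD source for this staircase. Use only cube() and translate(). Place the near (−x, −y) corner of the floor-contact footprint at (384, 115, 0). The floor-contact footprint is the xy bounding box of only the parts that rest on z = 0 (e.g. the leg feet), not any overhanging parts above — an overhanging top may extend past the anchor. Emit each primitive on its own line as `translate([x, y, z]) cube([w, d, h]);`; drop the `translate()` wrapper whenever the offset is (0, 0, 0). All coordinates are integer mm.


translate([384, 115, 0]) cube([803, 278, 188]);
translate([384, 393, 188]) cube([803, 278, 188]);
translate([384, 671, 376]) cube([803, 278, 188]);
translate([384, 949, 564]) cube([803, 278, 188]);
translate([384, 1227, 752]) cube([803, 278, 188]);
translate([384, 1505, 940]) cube([803, 278, 188]);
translate([384, 1783, 1128]) cube([803, 278, 188]);
translate([384, 2061, 1316]) cube([803, 278, 188]);
translate([384, 2339, 1504]) cube([803, 278, 188]);
translate([384, 2617, 1692]) cube([803, 278, 188]);


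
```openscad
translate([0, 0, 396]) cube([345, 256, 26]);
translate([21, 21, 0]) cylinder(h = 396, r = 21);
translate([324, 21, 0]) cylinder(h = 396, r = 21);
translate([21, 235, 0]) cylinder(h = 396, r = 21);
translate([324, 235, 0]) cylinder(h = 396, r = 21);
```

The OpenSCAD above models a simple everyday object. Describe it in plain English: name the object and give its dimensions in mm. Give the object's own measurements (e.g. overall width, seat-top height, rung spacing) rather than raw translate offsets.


A simple wooden stool: a rectangular seat 345 mm (x) by 256 mm (y), 26 mm thick, top face at z = 422 mm, on four round legs, each 42 mm in diameter. The legs rest on z = 0, each leg's axis is inset half a diameter from the nearest pair of seat edges (so the leg's bounding box is flush with the corner).


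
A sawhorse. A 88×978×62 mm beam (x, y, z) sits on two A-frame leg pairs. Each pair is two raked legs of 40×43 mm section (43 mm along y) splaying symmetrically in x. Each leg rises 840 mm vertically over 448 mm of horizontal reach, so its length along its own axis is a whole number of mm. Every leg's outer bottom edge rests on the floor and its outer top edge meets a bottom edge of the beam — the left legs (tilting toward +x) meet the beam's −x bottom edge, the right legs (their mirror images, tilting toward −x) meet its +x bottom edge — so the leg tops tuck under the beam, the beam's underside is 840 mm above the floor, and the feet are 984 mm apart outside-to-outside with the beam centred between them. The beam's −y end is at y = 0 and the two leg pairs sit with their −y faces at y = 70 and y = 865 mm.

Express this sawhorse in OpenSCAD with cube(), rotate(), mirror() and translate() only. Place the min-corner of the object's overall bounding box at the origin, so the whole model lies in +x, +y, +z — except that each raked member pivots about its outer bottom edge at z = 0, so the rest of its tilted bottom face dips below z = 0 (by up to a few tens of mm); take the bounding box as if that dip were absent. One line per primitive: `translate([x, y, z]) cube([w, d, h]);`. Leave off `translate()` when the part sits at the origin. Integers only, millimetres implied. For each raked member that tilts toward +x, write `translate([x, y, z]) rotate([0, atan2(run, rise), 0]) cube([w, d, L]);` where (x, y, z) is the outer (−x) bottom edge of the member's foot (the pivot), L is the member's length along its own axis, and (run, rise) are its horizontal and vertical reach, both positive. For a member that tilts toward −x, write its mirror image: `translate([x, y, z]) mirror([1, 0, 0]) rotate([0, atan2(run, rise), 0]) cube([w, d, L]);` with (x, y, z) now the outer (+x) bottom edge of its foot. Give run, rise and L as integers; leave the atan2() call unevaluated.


translate([448, 0, 840]) cube([88, 978, 62]);
translate([0, 70, 0]) rotate([0, atan2(448, 840), 0]) cube([40, 43, 952]);
translate([984, 70, 0]) mirror([1, 0, 0]) rotate([0, atan2(448, 840), 0]) cube([40, 43, 952]);
translate([0, 865, 0]) rotate([0, atan2(448, 840), 0]) cube([40, 43, 952]);
translate([984, 865, 0]) mirror([1, 0, 0]) rotate([0, atan2(448, 840), 0]) cube([40, 43, 952]);


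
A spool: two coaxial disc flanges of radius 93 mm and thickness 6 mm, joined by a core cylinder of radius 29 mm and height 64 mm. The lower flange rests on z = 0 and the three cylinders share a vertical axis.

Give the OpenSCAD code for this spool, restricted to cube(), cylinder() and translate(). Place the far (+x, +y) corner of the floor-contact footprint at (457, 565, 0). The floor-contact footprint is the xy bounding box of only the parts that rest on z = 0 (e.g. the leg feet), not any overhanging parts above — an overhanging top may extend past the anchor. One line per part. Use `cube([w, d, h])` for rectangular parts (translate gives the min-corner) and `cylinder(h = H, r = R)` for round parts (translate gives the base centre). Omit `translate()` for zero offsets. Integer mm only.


translate([364, 472, 0]) cylinder(h = 6, r = 93);
translate([364, 472, 6]) cylinder(h = 64, r = 29);
translate([364, 472, 70]) cylinder(h = 6, r = 93);


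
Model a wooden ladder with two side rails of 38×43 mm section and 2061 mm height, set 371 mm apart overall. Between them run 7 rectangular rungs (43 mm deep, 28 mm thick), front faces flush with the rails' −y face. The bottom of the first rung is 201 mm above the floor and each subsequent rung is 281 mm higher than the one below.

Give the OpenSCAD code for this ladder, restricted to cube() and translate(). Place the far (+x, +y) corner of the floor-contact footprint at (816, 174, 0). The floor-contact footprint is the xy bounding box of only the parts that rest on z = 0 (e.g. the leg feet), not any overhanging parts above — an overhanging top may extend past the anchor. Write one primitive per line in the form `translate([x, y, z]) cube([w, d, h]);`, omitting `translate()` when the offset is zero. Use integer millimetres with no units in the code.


translate([445, 131, 0]) cube([38, 43, 2061]);
translate([778, 131, 0]) cube([38, 43, 2061]);
translate([483, 131, 201]) cube([295, 43, 28]);
translate([483, 131, 482]) cube([295, 43, 28]);
translate([483, 131, 763]) cube([295, 43, 28]);
translate([483, 131, 1044]) cube([295, 43, 28]);
translate([483, 131, 1325]) cube([295, 43, 28]);
translate([483, 131, 1606]) cube([295, 43, 28]);
translate([483, 131, 1887]) cube([295, 43, 28]);


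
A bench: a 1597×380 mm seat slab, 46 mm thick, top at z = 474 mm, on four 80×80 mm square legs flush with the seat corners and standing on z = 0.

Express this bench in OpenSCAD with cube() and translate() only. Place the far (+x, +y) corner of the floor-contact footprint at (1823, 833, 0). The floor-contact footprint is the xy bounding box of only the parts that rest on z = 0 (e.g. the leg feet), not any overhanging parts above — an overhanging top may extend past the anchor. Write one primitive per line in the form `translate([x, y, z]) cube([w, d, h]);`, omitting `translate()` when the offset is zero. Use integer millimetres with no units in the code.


// leg_h = 474 − 46 = 428
translate([226, 453, 428]) cube([1597, 380, 46]);
translate([226, 453, 0]) cube([80, 80, 428]);
translate([226, 753, 0]) cube([80, 80, 428]);
translate([1743, 453, 0]) cube([80, 80, 428]);
translate([1743, 753, 0]) cube([80, 80, 428]);


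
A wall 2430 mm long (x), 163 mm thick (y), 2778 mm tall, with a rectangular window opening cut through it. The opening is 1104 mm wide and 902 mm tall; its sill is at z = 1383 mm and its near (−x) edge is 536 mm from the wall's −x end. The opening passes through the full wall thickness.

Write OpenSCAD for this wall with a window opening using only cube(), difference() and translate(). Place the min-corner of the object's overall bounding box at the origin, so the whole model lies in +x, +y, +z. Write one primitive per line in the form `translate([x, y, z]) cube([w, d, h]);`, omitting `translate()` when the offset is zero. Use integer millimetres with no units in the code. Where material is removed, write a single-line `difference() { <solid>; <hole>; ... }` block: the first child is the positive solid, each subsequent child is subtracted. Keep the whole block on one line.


difference() { cube([2430, 163, 2778]); translate([536, 0, 1383]) cube([1104, 163, 902]); }


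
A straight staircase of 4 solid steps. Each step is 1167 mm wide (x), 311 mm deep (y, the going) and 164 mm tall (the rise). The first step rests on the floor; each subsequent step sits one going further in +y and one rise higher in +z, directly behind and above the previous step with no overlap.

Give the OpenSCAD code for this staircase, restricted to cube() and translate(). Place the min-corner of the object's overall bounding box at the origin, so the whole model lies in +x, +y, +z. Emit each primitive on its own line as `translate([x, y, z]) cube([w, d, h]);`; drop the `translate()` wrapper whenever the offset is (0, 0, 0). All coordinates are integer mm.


cube([1167, 311, 164]);
translate([0, 311, 164]) cube([1167, 311, 164]);
translate([0, 622, 328]) cube([1167, 311, 164]);
translate([0, 933, 492]) cube([1167, 311, 164]);


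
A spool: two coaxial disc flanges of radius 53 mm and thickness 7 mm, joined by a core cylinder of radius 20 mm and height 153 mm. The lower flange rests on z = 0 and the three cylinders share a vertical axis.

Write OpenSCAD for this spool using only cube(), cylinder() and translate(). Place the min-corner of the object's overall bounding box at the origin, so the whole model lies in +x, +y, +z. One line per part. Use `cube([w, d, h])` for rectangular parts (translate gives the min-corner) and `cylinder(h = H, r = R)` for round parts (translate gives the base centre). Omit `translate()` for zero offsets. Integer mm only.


translate([53, 53, 0]) cylinder(h = 7, r = 53);
translate([53, 53, 7]) cylinder(h = 153, r = 20);
translate([53, 53, 160]) cylinder(h = 7, r = 53);


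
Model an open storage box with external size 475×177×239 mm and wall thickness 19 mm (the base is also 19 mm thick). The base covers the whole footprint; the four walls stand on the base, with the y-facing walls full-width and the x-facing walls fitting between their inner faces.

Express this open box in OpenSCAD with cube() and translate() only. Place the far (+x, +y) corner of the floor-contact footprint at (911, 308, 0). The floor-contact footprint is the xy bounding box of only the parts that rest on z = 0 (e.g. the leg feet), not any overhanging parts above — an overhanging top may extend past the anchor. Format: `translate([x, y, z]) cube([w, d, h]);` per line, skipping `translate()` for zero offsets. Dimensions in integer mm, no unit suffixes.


translate([436, 131, 0]) cube([475, 177, 19]);
translate([436, 131, 19]) cube([475, 19, 220]);
translate([436, 289, 19]) cube([475, 19, 220]);
translate([436, 150, 19]) cube([19, 139, 220]);
translate([892, 150, 19]) cube([19, 139, 220]);


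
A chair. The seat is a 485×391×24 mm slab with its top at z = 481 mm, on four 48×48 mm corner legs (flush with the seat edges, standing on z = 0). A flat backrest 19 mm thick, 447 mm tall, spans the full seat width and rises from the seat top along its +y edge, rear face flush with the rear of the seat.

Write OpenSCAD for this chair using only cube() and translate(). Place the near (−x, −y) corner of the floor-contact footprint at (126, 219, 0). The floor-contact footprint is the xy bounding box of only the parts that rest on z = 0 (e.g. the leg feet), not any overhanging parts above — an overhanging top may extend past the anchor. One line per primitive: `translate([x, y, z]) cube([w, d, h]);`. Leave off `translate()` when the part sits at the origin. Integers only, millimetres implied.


translate([126, 219, 457]) cube([485, 391, 24]);
translate([126, 219, 0]) cube([48, 48, 457]);
translate([563, 219, 0]) cube([48, 48, 457]);
translate([126, 562, 0]) cube([48, 48, 457]);
translate([563, 562, 0]) cube([48, 48, 457]);
translate([126, 591, 481]) cube([485, 19, 447]);


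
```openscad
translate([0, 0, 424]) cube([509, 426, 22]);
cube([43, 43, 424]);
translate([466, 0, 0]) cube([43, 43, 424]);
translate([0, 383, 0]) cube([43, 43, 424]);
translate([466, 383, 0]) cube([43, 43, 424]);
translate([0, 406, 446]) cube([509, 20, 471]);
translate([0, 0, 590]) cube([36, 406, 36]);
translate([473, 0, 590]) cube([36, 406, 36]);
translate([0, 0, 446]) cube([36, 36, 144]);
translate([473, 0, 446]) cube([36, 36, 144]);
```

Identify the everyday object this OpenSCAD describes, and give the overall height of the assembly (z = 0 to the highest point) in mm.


A chair. The overall height is 917 mm.

A slab on four corner posts with a tall panel at the back — a chair. The seat slab sits at z = 424 with thickness 22, and the 471 mm backrest starts at the seat top, so the overall height is 424 + 22 + 471 = 917 mm.


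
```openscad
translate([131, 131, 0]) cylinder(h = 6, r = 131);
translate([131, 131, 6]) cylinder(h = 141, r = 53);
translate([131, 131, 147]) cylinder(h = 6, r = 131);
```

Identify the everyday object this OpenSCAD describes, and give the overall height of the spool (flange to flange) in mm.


A spool. The overall height is 153 mm.

Three coaxial cylinders, large–small–large — a spool. Two 6 mm flanges and a 141 mm core give 6 + 141 + 6 = 153 mm.


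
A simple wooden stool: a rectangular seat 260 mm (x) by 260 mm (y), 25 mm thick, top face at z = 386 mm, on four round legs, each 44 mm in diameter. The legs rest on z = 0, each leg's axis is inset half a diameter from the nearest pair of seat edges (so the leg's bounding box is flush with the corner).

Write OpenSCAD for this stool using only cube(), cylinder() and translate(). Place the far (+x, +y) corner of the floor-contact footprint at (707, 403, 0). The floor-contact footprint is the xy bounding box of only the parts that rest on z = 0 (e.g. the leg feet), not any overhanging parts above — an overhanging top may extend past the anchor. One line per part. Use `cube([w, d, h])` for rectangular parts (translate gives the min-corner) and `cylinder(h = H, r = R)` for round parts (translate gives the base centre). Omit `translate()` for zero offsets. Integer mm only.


translate([447, 143, 361]) cube([260, 260, 25]);
translate([469, 165, 0]) cylinder(h = 361, r = 22);
translate([685, 165, 0]) cylinder(h = 361, r = 22);
translate([469, 381, 0]) cylinder(h = 361, r = 22);
translate([685, 381, 0]) cylinder(h = 361, r = 22);


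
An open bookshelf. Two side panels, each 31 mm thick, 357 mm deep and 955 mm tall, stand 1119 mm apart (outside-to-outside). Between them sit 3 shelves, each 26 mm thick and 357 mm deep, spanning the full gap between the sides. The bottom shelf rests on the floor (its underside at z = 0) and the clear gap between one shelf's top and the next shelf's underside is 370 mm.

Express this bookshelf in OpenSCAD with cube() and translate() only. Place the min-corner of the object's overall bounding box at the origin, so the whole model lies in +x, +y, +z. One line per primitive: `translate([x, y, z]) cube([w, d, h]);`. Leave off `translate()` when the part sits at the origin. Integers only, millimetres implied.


cube([31, 357, 955]);
translate([1088, 0, 0]) cube([31, 357, 955]);
translate([31, 0, 0]) cube([1057, 357, 26]);
translate([31, 0, 396]) cube([1057, 357, 26]);
translate([31, 0, 792]) cube([1057, 357, 26]);


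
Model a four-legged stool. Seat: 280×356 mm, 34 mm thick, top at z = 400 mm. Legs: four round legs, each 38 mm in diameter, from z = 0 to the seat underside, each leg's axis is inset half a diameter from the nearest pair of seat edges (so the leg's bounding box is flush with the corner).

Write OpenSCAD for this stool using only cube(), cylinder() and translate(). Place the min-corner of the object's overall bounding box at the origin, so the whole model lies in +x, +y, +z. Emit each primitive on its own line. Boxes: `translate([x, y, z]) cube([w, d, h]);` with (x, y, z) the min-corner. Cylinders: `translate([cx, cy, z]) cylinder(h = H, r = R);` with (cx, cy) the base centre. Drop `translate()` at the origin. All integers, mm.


// leg_h = 400 - 34 = 366
translate([0, 0, 366]) cube([280, 356, 34]);
translate([19, 19, 0]) cylinder(h = 366, r = 19);
translate([261, 19, 0]) cylinder(h = 366, r = 19);
translate([19, 337, 0]) cylinder(h = 366, r = 19);
translate([261, 337, 0]) cylinder(h = 366, r = 19);


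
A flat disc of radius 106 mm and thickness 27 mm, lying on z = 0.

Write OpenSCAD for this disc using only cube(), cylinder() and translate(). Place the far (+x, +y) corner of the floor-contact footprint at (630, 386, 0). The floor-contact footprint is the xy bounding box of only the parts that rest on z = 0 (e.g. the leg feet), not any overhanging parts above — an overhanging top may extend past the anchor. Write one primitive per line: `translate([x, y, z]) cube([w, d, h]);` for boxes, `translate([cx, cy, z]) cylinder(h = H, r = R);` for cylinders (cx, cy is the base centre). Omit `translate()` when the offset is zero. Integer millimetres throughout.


translate([524, 280, 0]) cylinder(h = 27, r = 106);
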